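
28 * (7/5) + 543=2911/5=582.20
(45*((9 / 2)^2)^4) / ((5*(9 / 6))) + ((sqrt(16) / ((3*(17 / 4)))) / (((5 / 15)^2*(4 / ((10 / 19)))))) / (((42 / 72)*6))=291985939263 / 289408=1008907.63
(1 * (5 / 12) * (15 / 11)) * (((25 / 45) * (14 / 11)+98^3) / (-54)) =-1164725975 / 117612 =-9903.12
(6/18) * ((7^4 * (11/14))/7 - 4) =177/2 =88.50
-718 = -718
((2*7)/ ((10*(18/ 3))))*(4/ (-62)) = -7/ 465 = -0.02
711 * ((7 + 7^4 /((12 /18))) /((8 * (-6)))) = -1710429 /32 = -53450.91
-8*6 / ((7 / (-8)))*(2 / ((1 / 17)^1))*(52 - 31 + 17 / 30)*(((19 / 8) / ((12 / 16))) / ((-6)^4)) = 835924 / 8505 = 98.29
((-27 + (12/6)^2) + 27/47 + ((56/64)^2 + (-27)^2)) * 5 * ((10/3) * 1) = 53191975/4512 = 11789.00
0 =0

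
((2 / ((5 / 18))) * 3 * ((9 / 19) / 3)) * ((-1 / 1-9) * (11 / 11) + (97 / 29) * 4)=31752 / 2755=11.53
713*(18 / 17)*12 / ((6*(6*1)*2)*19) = 2139 / 323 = 6.62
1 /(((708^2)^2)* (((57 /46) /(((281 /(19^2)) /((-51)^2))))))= 6463 /6723965011029664896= 0.00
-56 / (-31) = 56 / 31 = 1.81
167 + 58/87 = 167.67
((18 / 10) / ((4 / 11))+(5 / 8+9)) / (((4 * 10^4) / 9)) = 5247 / 1600000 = 0.00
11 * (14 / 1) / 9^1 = 154 / 9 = 17.11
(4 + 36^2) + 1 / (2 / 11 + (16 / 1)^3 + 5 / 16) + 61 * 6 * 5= 3130.00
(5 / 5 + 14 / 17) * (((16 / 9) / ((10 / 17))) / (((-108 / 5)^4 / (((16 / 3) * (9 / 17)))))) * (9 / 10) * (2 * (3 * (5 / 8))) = 3875 / 16061328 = 0.00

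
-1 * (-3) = 3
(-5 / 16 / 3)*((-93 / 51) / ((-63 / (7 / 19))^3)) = -155 / 4080172176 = -0.00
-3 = -3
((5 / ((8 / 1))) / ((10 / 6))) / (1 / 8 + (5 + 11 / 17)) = 51 / 785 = 0.06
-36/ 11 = -3.27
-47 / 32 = -1.47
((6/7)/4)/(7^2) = 3/686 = 0.00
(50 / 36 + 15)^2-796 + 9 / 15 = -853423 / 1620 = -526.80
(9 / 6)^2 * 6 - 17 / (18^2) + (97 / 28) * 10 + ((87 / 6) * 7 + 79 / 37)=12732199 / 83916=151.73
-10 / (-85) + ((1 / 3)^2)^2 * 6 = 88 / 459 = 0.19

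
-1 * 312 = -312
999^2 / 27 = 36963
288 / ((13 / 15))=4320 / 13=332.31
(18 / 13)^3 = 5832 / 2197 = 2.65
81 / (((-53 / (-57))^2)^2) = 855036081 / 7890481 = 108.36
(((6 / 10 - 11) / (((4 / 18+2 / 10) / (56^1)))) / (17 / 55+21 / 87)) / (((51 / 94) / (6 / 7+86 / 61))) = -90562517760 / 8649617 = -10470.12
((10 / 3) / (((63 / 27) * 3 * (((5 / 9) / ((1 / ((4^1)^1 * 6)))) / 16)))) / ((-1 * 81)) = -4 / 567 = -0.01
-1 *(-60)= 60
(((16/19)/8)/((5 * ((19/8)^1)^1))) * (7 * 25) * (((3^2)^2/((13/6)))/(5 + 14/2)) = 22680/4693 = 4.83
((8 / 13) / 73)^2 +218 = 218.00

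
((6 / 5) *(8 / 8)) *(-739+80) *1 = -3954 / 5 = -790.80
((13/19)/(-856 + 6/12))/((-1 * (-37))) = -0.00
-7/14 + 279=557/2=278.50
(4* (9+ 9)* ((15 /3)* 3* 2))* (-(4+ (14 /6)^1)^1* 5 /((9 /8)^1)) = -60800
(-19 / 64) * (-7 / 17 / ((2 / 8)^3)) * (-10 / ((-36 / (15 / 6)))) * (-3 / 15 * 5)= -3325 / 612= -5.43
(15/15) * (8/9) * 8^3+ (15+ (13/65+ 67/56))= 1188199/2520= 471.51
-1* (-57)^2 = -3249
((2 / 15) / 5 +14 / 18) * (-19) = -3439 / 225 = -15.28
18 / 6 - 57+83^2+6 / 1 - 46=6795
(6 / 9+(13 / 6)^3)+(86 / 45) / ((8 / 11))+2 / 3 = 15263 / 1080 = 14.13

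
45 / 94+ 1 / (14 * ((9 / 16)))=3587 / 5922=0.61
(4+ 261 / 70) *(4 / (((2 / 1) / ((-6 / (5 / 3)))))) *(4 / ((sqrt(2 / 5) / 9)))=-175284 *sqrt(10) / 175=-3167.41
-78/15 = -26/5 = -5.20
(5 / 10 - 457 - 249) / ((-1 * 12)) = 58.79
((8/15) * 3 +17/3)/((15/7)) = 3.39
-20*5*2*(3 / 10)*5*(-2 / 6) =100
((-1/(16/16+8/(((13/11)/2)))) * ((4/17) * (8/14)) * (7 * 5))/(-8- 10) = 520/28917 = 0.02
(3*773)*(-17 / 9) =-13141 / 3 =-4380.33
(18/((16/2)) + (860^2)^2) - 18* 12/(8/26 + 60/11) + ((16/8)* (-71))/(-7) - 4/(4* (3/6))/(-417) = 657847329426506813/1202628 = 547008159985.06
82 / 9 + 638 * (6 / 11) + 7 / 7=3223 / 9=358.11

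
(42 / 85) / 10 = 21 / 425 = 0.05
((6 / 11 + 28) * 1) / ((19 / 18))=5652 / 209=27.04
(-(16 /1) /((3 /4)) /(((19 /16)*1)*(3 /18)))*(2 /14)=-2048 /133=-15.40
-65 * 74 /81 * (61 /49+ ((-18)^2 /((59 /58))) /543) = -4609687550 /42384951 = -108.76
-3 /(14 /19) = -57 /14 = -4.07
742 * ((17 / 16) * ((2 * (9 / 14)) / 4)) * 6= 24327 / 16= 1520.44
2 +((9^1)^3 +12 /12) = 732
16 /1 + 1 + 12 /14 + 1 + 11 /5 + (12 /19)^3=5115563 /240065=21.31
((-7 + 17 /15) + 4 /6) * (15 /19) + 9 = 4.89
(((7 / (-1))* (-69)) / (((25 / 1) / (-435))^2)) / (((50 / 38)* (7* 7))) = 9922959 / 4375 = 2268.10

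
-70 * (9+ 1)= -700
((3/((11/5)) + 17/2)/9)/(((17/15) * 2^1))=1085/2244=0.48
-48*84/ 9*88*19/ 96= -23408/ 3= -7802.67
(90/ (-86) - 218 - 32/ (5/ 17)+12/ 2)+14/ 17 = -1173339/ 3655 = -321.02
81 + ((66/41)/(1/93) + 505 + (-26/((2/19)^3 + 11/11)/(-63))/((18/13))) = 117493744607/159637149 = 736.01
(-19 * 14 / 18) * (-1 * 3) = 44.33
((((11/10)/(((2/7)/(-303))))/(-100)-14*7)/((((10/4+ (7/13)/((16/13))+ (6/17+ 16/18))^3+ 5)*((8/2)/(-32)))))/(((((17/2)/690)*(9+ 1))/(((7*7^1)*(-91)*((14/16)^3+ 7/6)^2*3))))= -29690070277108826031993/9154110826808000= -3243359.28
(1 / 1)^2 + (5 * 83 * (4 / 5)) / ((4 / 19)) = 1578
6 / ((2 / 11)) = 33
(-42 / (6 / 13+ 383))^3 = -162771336 / 123878371625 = -0.00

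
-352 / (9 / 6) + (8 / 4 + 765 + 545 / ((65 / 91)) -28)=3802 / 3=1267.33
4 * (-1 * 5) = -20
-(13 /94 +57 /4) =-2705 /188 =-14.39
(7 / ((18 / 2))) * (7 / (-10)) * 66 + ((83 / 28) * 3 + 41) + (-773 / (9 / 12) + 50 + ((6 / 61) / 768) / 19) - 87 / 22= -55439846687 / 57115520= -970.66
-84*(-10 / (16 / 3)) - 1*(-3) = 321 / 2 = 160.50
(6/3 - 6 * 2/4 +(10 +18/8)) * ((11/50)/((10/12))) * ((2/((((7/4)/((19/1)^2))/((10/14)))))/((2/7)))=107217/35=3063.34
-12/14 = -6/7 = -0.86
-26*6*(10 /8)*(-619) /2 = 120705 /2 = 60352.50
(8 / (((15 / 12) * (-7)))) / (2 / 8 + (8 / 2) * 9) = -128 / 5075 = -0.03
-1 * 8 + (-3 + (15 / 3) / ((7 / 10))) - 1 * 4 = -7.86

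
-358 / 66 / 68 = -179 / 2244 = -0.08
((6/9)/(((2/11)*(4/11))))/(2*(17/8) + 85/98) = 5929/3009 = 1.97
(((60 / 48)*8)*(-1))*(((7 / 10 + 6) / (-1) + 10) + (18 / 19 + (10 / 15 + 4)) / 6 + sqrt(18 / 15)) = -7243 / 171 - 2*sqrt(30) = -53.31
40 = 40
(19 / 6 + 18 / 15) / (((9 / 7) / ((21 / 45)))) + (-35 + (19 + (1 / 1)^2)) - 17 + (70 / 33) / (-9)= -1365491 / 44550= -30.65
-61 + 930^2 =864839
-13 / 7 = -1.86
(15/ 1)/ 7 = 15/ 7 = 2.14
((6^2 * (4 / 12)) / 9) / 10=0.13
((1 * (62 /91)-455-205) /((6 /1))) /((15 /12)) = -119996 /1365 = -87.91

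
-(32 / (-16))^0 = -1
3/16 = 0.19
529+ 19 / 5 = 2664 / 5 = 532.80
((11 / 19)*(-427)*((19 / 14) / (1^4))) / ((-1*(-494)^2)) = 671 / 488072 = 0.00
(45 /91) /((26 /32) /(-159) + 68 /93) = 1182960 /1736917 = 0.68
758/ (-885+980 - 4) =758/ 91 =8.33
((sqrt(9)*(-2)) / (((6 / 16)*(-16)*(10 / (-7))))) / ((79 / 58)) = -203 / 395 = -0.51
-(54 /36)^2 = -9 /4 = -2.25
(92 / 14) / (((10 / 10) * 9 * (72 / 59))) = 1357 / 2268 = 0.60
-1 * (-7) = 7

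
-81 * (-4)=324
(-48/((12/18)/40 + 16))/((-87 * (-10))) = -96/27869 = -0.00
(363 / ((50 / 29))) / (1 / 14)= 73689 / 25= 2947.56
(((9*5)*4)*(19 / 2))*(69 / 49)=117990 / 49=2407.96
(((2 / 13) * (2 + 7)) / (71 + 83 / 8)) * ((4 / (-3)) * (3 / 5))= -192 / 14105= -0.01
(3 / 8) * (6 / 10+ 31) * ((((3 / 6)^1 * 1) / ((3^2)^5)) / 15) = 79 / 11809800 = 0.00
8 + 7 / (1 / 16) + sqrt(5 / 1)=sqrt(5) + 120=122.24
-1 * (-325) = 325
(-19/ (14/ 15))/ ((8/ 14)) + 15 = -165/ 8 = -20.62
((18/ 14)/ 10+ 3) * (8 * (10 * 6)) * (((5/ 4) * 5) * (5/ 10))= 4692.86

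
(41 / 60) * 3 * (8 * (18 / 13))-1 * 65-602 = -41879 / 65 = -644.29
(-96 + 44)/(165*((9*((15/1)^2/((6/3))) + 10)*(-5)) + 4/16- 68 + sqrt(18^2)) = 16/259573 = 0.00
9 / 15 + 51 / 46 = 393 / 230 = 1.71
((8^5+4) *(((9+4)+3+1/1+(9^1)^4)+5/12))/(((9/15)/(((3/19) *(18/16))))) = 9701454195/152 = 63825356.55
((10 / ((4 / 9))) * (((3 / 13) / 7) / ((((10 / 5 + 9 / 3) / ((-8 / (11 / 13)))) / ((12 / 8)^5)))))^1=-6561 / 616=-10.65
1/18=0.06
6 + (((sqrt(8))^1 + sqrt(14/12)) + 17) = sqrt(42)/6 + 2 * sqrt(2) + 23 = 26.91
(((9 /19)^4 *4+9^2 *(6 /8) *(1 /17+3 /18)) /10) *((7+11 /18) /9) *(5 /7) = 416678239 /496262368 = 0.84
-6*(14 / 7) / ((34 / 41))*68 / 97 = -10.14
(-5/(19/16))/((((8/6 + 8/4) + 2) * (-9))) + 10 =10.09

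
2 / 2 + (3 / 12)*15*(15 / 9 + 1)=11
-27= -27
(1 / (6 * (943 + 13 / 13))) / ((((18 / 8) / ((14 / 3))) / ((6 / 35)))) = 1 / 15930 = 0.00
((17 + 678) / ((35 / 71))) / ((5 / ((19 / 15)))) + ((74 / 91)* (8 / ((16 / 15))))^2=244927388 / 621075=394.36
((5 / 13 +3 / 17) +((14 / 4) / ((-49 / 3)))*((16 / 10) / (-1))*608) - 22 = 1446586 / 7735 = 187.02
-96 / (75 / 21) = -672 / 25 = -26.88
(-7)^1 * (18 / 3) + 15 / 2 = -69 / 2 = -34.50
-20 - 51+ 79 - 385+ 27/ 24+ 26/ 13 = -2991/ 8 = -373.88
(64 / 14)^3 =32768 / 343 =95.53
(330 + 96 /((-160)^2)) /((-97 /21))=-5544063 /77600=-71.44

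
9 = 9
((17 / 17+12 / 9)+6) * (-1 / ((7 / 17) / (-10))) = 4250 / 21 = 202.38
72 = 72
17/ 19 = 0.89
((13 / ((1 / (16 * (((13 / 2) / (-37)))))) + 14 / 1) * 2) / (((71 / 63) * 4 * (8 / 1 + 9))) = -26271 / 44659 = -0.59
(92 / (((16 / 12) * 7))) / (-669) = -23 / 1561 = -0.01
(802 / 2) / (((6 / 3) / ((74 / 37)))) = 401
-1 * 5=-5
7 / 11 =0.64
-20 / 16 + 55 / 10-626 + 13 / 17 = -42227 / 68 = -620.99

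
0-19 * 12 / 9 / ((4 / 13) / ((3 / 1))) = -247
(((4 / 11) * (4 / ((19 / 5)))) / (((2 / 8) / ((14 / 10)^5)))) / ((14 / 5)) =76832 / 26125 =2.94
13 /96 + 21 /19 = 2263 /1824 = 1.24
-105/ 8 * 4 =-105/ 2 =-52.50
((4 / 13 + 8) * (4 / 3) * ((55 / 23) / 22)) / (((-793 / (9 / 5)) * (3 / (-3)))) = 648 / 237107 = 0.00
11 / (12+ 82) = 11 / 94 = 0.12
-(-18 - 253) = 271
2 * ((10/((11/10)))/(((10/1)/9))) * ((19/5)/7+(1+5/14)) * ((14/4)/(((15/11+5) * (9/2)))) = 19/5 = 3.80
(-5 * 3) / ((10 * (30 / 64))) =-3.20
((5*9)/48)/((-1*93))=-5/496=-0.01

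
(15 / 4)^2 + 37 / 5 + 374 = 31637 / 80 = 395.46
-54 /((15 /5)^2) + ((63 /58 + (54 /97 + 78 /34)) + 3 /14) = -618843 /334747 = -1.85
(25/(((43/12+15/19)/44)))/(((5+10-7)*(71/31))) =971850/70787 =13.73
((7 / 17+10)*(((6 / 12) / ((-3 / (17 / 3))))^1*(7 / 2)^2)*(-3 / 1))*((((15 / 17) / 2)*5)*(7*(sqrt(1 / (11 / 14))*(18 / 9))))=1517775*sqrt(154) / 1496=12590.30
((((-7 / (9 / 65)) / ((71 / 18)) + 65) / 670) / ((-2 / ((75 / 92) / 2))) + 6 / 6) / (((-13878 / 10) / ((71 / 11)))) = -17227885 / 3763935648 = -0.00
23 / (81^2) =23 / 6561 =0.00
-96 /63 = -32 /21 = -1.52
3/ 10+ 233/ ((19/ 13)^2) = 394853/ 3610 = 109.38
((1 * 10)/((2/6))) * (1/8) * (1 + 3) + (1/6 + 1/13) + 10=1969/78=25.24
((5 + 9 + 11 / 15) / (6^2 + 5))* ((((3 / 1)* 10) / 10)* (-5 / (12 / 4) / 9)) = -221 / 1107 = -0.20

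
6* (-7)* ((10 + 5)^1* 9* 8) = -45360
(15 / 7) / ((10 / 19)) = 57 / 14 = 4.07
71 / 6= 11.83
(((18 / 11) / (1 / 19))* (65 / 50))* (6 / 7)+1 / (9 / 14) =125432 / 3465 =36.20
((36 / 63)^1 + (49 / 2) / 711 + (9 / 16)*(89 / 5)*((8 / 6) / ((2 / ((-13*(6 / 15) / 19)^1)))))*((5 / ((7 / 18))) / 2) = -11545717 / 1470980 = -7.85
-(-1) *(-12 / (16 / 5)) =-15 / 4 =-3.75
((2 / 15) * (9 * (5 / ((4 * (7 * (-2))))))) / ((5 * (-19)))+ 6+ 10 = 42563 / 2660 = 16.00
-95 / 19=-5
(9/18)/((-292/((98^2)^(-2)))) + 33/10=888793958971/269331502720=3.30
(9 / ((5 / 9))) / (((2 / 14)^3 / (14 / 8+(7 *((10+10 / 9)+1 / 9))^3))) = 96971455945 / 36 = 2693651554.03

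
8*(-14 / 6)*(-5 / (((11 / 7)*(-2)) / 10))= -9800 / 33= -296.97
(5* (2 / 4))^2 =25 / 4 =6.25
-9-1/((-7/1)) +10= 1.14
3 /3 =1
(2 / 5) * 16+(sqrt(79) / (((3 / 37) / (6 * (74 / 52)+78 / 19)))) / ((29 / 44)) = 32 / 5+1694748 * sqrt(79) / 7163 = 2109.32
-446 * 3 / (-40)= 669 / 20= 33.45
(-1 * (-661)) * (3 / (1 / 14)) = 27762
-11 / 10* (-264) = 1452 / 5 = 290.40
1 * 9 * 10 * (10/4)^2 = 1125/2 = 562.50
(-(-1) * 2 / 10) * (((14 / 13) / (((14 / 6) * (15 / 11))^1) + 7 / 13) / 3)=19 / 325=0.06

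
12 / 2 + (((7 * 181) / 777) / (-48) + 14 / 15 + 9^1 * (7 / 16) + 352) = 4832987 / 13320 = 362.84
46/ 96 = 0.48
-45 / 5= -9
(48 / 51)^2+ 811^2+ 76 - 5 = 190102144 / 289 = 657792.89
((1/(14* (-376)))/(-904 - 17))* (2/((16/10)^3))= 125/1241124864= 0.00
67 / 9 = 7.44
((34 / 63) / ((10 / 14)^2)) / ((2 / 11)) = 5.82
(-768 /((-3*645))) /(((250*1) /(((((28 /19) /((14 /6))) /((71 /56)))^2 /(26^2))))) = 4816896 /8265308666875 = 0.00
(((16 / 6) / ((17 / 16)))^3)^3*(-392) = -3615561838447072116736 / 2334165173090451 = -1548974.29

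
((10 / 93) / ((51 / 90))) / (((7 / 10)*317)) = 1000 / 1169413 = 0.00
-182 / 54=-91 / 27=-3.37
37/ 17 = 2.18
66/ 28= 33/ 14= 2.36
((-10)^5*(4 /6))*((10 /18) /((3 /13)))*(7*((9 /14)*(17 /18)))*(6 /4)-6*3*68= -27658048 /27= -1024372.15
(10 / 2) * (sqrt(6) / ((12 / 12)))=5 * sqrt(6)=12.25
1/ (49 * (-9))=-1/ 441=-0.00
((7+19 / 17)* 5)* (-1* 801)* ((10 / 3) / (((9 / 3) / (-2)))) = 1228200 / 17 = 72247.06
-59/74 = -0.80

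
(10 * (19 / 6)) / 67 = 95 / 201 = 0.47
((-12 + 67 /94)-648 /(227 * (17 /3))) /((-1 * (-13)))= -0.91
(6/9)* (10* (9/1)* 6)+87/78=361.12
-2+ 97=95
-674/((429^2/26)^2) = -2696/200420649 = -0.00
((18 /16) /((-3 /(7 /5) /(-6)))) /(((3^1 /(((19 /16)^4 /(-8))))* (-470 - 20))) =390963 /734003200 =0.00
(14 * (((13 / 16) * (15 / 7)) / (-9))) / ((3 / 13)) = -845 / 72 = -11.74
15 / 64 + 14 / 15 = 1121 / 960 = 1.17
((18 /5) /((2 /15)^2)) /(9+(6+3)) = 45 /4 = 11.25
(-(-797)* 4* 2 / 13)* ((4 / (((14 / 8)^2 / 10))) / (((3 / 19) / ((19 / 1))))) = 1473111040 / 1911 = 770858.73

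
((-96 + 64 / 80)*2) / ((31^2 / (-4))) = 0.79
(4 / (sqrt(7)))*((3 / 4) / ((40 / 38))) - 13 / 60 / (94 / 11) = -143 / 5640 + 57*sqrt(7) / 140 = 1.05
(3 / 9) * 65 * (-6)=-130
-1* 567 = -567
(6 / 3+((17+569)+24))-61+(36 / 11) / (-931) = 5642755 / 10241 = 551.00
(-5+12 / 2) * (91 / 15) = 91 / 15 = 6.07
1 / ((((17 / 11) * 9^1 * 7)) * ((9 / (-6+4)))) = -22 / 9639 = -0.00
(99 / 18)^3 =1331 / 8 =166.38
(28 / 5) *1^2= 28 / 5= 5.60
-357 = -357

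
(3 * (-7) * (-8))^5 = 133827821568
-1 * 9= -9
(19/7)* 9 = 24.43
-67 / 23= -2.91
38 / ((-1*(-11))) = 38 / 11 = 3.45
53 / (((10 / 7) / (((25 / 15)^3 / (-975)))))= -371 / 2106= -0.18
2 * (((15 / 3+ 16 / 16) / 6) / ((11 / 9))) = 18 / 11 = 1.64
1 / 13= 0.08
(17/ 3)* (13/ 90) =221/ 270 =0.82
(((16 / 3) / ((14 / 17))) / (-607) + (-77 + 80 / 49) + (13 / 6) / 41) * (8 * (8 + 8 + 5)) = -12654.63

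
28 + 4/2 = 30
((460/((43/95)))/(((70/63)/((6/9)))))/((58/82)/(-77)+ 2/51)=844320708/41581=20305.44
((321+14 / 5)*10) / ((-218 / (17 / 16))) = -15.78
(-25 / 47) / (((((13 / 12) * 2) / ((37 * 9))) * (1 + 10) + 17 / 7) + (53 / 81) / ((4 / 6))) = -174825 / 1144309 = -0.15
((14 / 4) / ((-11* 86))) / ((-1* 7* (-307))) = -1 / 580844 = -0.00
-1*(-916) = 916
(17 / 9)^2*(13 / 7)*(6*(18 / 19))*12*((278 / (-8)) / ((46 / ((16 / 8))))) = -2088892 / 3059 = -682.87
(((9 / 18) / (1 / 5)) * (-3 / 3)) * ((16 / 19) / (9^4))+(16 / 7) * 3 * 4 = 23934248 / 872613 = 27.43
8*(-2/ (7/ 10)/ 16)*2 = -20/ 7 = -2.86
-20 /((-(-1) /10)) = -200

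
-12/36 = -1/3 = -0.33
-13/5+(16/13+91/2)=5737/130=44.13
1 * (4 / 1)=4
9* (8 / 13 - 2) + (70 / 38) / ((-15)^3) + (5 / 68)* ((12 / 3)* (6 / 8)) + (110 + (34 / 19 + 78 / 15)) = 1187559247 / 11337300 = 104.75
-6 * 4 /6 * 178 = -712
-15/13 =-1.15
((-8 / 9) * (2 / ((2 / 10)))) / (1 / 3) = -80 / 3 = -26.67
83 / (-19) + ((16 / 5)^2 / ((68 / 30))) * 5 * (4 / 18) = 631 / 969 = 0.65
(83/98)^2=0.72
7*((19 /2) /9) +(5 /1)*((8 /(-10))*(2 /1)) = -0.61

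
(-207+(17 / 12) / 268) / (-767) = 665695 / 2466672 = 0.27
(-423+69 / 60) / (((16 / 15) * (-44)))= 2301 / 256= 8.99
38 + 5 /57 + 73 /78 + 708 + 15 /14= 3880369 /5187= 748.10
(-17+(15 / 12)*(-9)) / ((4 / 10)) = -565 / 8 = -70.62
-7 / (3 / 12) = -28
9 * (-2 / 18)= -1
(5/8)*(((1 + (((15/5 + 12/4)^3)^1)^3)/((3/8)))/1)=50388485/3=16796161.67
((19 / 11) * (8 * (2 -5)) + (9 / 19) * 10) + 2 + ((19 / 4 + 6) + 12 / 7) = -130227 / 5852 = -22.25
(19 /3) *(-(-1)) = 19 /3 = 6.33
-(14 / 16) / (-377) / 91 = 1 / 39208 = 0.00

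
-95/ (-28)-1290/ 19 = -34315/ 532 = -64.50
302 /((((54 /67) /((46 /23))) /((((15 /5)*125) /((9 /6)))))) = 5058500 /27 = 187351.85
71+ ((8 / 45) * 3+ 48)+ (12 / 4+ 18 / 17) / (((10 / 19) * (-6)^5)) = 52670731 / 440640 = 119.53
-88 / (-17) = 88 / 17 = 5.18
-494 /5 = -98.80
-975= -975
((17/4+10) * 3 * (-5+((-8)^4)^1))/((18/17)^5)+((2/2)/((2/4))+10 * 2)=110382540529/839808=131437.83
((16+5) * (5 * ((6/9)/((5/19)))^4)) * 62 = 904949024/3375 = 268133.04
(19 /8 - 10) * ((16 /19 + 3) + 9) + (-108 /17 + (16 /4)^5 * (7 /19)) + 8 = 280.99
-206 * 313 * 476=-30691528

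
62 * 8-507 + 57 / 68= -691 / 68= -10.16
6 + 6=12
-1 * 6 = -6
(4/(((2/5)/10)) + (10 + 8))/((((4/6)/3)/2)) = 1062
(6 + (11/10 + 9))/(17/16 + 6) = 2.28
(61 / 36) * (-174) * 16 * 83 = -1174616 / 3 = -391538.67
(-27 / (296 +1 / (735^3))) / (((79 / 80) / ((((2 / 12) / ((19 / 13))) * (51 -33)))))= -33448787190000 / 176414557852501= -0.19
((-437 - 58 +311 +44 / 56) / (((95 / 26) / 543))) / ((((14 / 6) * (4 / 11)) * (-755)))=6289569 / 147980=42.50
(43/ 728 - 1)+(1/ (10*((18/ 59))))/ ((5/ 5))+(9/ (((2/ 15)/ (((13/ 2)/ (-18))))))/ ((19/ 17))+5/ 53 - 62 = -1390962137/ 16494660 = -84.33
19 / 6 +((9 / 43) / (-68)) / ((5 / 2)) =34709 / 10965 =3.17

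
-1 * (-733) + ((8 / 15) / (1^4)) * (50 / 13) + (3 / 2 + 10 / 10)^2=115643 / 156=741.30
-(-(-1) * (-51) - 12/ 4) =54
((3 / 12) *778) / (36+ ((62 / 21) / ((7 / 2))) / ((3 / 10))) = 441 / 88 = 5.01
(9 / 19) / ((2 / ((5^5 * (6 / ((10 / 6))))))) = 50625 / 19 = 2664.47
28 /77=4 /11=0.36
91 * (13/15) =1183/15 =78.87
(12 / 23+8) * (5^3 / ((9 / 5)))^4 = 29907226562500 / 150903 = 198188416.15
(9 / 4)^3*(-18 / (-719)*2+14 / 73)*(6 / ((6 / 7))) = 32388741 / 1679584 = 19.28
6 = 6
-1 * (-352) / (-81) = -352 / 81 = -4.35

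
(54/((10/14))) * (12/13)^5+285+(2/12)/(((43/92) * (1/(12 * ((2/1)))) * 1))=27478673023/79827995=344.22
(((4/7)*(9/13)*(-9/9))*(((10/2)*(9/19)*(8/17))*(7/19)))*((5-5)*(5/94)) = 0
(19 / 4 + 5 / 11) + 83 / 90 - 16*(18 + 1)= -589789 / 1980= -297.87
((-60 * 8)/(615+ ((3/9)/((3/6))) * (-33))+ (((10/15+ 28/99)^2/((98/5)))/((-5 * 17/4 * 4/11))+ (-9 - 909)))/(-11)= 404394893236/4841390169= 83.53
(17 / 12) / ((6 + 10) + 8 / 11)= 187 / 2208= 0.08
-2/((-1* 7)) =2/7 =0.29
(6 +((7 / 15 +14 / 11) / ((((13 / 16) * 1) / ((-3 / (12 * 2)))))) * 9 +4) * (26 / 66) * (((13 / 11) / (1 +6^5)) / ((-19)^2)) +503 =28193993905879 / 56051677605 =503.00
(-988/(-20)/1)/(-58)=-247/290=-0.85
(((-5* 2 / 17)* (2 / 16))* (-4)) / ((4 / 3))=0.22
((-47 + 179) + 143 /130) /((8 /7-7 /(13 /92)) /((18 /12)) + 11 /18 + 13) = -1090089 /152765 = -7.14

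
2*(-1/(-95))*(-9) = -18/95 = -0.19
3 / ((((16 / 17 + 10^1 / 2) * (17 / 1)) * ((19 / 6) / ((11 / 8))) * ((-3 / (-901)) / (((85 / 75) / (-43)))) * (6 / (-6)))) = 168487 / 1650340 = 0.10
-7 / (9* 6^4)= -0.00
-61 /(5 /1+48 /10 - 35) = 305 /126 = 2.42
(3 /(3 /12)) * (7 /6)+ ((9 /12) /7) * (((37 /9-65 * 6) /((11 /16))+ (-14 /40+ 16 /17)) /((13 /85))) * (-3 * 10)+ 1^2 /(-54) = 2550907855 /216216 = 11797.96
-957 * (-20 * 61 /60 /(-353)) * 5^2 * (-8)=3891800 /353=11024.93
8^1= 8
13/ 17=0.76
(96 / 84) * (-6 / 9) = -16 / 21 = -0.76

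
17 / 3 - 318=-937 / 3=-312.33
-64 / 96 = -2 / 3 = -0.67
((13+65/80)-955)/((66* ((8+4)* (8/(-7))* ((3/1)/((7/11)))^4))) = 23008783/10929447936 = 0.00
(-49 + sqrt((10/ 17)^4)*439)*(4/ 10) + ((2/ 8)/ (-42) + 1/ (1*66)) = 109939909/ 2670360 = 41.17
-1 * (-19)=19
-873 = -873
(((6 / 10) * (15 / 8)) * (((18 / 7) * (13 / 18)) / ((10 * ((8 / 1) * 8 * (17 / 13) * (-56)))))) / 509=-1521 / 17366917120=-0.00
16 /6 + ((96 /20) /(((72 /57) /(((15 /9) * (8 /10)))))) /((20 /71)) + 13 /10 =3293 /150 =21.95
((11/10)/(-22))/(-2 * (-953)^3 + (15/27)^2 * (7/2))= -81/2804295095230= -0.00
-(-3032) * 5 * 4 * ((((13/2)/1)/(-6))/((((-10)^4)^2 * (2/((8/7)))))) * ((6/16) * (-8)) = 4927/4375000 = 0.00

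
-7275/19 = -382.89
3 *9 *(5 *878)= 118530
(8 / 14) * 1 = 4 / 7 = 0.57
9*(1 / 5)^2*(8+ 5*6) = 342 / 25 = 13.68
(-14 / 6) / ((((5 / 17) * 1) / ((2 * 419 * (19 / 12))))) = -947359 / 90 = -10526.21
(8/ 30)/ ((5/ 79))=316/ 75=4.21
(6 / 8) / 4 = 3 / 16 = 0.19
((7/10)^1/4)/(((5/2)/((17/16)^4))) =0.09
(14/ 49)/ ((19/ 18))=36/ 133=0.27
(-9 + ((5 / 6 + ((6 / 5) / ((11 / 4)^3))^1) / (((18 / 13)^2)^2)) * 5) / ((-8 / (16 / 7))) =6528873205 / 2934184176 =2.23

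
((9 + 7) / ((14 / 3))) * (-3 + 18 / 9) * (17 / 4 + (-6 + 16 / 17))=330 / 119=2.77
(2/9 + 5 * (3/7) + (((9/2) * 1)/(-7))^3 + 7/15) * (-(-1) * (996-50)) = 2427.51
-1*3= -3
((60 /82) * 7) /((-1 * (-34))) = 105 /697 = 0.15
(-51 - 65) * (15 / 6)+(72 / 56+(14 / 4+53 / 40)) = -79489 / 280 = -283.89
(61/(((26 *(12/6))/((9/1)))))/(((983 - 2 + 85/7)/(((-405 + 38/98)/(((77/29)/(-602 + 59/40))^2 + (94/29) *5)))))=-0.27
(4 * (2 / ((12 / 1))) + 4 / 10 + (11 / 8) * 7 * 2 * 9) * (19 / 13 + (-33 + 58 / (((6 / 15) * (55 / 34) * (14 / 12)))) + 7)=109495271 / 12012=9115.49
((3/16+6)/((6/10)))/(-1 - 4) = -33/16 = -2.06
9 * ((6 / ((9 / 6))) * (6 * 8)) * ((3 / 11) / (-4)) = -117.82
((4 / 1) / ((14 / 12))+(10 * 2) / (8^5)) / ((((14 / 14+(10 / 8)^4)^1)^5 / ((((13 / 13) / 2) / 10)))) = 6598244171776 / 18575802562394035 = 0.00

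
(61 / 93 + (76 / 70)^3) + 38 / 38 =11705846 / 3987375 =2.94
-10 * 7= -70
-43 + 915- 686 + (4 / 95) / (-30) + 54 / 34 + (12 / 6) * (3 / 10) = 4558826 / 24225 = 188.19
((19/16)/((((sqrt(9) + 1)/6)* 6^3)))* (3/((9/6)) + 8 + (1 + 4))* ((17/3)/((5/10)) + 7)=5225/2304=2.27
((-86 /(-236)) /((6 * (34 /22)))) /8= 473 /96288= 0.00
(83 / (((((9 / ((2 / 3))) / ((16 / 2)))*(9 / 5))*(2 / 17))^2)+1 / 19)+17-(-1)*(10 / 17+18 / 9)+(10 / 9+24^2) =23778228838 / 19072827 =1246.71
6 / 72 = 1 / 12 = 0.08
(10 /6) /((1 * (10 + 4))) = 5 /42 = 0.12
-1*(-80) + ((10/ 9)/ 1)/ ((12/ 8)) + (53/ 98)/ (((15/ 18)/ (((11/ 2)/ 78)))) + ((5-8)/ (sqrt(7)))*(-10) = 30*sqrt(7)/ 7 + 27788941/ 343980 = 92.13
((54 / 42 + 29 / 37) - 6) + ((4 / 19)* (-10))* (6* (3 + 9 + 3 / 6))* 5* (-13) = 50485658 / 4921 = 10259.23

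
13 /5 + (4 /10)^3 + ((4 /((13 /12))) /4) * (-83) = -120171 /1625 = -73.95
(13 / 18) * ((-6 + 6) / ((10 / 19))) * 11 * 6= 0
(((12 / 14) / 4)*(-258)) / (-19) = 387 / 133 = 2.91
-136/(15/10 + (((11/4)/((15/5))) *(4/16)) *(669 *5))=-0.18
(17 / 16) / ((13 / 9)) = 0.74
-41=-41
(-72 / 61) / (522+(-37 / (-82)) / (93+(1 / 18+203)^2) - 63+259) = -4940598933 / 3005393824420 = -0.00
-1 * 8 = -8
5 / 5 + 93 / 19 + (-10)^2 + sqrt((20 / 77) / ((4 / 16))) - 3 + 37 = 4*sqrt(385) / 77 + 2658 / 19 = 140.91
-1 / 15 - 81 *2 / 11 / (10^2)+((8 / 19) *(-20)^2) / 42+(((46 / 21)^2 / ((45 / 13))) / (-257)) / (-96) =485572621141 / 127912138200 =3.80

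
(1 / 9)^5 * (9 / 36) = 1 / 236196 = 0.00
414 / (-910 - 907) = -18 / 79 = -0.23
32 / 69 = 0.46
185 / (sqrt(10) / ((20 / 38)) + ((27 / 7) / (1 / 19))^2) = 66083850 / 1918499609 -444185 * sqrt(10) / 36451492571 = 0.03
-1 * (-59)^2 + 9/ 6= -6959/ 2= -3479.50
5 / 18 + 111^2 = 221783 / 18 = 12321.28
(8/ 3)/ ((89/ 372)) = 992/ 89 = 11.15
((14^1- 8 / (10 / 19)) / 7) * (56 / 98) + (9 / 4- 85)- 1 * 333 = -407531 / 980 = -415.85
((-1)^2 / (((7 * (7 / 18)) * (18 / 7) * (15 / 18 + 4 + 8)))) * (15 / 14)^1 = 45 / 3773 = 0.01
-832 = -832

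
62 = 62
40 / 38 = 20 / 19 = 1.05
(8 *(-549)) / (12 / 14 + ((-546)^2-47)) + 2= 1.99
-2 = -2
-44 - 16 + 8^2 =4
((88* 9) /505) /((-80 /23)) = -2277 /5050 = -0.45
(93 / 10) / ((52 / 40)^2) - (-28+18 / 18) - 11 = 21.50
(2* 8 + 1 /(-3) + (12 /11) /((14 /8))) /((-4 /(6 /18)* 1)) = -3763 /2772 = -1.36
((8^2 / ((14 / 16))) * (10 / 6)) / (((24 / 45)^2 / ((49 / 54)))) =3500 / 9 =388.89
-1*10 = -10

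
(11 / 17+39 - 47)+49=708 / 17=41.65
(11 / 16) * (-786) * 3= -12969 / 8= -1621.12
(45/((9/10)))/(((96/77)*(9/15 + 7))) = 9625/1824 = 5.28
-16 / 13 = -1.23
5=5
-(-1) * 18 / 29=18 / 29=0.62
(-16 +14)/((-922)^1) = 1/461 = 0.00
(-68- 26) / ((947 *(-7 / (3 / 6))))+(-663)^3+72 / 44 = -291434245.36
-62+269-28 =179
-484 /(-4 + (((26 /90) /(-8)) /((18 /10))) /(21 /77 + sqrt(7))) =120.79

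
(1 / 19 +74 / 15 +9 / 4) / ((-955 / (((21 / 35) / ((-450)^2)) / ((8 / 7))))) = -0.00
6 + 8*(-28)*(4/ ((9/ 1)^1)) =-93.56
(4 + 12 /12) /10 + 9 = 19 /2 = 9.50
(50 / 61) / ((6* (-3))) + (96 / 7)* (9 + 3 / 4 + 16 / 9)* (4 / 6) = 44985 / 427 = 105.35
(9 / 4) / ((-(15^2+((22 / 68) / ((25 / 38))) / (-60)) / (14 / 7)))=-114750 / 5737291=-0.02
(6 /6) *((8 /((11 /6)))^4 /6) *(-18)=-15925248 /14641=-1087.72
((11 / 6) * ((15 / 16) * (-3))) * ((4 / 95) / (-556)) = 33 / 84512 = 0.00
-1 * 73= -73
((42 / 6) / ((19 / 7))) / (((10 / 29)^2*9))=41209 / 17100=2.41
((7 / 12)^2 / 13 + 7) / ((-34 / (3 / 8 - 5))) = 486661 / 509184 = 0.96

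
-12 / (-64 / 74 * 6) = 37 / 16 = 2.31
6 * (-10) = -60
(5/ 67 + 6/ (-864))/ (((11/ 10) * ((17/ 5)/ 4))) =0.07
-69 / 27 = -23 / 9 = -2.56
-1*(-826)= 826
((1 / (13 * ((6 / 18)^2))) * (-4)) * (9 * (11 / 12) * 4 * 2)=-2376 / 13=-182.77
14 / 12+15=97 / 6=16.17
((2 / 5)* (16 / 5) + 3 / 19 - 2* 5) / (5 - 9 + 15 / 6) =8134 / 1425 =5.71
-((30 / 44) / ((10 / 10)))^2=-225 / 484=-0.46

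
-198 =-198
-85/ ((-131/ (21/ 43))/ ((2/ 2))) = 1785/ 5633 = 0.32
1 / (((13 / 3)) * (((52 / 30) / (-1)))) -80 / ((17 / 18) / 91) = -44292285 / 5746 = -7708.37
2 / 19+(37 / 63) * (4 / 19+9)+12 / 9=1171 / 171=6.85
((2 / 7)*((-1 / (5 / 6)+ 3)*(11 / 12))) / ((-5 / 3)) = -99 / 350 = -0.28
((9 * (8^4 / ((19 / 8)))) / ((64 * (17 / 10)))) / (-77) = -46080 / 24871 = -1.85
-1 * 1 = -1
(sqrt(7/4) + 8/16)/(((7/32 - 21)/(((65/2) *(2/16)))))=-0.36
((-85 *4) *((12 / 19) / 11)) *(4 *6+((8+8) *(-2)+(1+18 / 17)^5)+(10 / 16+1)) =-10432868790 / 17455889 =-597.67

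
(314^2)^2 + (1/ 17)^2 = 2809418481425/ 289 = 9721171216.00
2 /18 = 0.11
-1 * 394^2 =-155236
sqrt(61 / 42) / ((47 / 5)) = 5*sqrt(2562) / 1974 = 0.13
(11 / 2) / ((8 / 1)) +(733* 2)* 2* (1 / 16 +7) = 331327 / 16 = 20707.94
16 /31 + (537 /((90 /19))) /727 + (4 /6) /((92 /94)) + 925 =4801761211 /5183510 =926.35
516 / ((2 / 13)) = 3354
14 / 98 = 1 / 7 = 0.14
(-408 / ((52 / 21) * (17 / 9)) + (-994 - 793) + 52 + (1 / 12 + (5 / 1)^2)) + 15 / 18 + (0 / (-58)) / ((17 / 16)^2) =-280225 / 156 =-1796.31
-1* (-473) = 473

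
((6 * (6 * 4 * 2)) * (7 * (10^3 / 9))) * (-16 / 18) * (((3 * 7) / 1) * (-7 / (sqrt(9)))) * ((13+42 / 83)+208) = 1614350080000 / 747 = 2161111218.21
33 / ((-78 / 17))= -187 / 26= -7.19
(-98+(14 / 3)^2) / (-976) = 343 / 4392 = 0.08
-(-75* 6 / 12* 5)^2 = -35156.25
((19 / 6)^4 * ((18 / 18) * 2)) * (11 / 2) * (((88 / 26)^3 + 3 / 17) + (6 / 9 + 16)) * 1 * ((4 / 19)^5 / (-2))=-2193525664 / 172440333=-12.72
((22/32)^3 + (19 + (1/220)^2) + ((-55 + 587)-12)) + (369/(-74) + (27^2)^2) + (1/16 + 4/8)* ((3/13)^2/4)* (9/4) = 41215945679500343/77477171200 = 531975.36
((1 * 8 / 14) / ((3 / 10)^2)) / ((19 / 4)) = 1600 / 1197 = 1.34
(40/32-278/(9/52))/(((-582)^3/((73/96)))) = 4217867/681306743808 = 0.00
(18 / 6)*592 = 1776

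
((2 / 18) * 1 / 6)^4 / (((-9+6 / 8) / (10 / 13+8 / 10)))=-17 / 759960630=-0.00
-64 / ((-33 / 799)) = 51136 / 33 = 1549.58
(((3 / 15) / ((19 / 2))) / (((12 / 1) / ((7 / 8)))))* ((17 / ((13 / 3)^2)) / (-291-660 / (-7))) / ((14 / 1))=-7 / 13871520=-0.00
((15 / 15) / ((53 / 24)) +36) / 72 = 161 / 318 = 0.51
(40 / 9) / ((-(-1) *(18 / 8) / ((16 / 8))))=320 / 81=3.95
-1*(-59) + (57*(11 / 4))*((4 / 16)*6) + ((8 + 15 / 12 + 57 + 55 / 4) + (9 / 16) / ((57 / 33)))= 113833 / 304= 374.45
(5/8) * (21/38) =105/304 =0.35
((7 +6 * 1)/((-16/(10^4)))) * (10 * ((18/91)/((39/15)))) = -562500/91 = -6181.32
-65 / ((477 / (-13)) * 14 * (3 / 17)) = 14365 / 20034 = 0.72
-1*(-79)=79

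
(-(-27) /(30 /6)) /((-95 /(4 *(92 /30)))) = -1656 /2375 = -0.70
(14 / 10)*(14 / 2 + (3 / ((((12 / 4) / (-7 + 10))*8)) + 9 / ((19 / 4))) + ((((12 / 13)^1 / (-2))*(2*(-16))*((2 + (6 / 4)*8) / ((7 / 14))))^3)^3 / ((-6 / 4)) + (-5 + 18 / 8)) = -532125051208716700663194399882966175 / 1611883904696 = -330126164581980272764195.40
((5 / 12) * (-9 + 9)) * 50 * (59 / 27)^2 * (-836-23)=0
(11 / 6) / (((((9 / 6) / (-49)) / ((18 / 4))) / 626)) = -168707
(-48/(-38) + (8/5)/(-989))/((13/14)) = 1.36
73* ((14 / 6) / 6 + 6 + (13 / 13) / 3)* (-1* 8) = -35332 / 9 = -3925.78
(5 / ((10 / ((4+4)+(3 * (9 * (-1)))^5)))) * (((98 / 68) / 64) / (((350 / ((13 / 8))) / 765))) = -11751748281 / 20480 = -573815.83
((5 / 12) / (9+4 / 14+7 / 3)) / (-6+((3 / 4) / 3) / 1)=-35 / 5612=-0.01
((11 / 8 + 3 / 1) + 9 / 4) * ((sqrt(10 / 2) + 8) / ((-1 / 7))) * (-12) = 1113 * sqrt(5) / 2 + 4452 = 5696.37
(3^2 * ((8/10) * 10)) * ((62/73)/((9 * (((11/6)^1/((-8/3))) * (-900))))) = 1984/180675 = 0.01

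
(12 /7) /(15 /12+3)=48 /119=0.40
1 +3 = 4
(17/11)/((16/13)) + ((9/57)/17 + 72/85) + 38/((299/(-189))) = -1861915103/84987760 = -21.91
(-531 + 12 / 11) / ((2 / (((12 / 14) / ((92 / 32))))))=-78.99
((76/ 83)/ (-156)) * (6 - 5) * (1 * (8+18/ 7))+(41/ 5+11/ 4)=4934201/ 453180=10.89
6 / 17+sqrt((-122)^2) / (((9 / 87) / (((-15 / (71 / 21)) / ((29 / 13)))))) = -2830584 / 1207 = -2345.14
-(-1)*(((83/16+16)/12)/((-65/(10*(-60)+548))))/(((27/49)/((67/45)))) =370979/97200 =3.82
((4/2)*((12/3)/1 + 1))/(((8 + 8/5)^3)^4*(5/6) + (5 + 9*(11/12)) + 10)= 0.00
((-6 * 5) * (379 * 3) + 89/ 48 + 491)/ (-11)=146693/ 48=3056.10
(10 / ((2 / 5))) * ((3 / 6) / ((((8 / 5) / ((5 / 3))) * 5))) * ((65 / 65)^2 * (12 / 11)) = 125 / 44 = 2.84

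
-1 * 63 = -63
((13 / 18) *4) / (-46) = -0.06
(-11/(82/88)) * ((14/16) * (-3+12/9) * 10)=21175/123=172.15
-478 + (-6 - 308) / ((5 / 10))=-1106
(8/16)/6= 1/12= 0.08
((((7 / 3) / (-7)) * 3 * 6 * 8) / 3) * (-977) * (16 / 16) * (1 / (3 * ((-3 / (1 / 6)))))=-7816 / 27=-289.48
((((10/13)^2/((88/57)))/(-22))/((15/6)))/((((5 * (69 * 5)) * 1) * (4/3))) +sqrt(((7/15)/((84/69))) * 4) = -57/18813080 +sqrt(345)/15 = 1.24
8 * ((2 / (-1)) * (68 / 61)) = -1088 / 61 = -17.84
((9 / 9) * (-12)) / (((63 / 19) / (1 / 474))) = -38 / 4977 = -0.01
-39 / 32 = -1.22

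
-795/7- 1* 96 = -1467/7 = -209.57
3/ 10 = 0.30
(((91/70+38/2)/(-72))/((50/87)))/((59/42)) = -41209/118000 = -0.35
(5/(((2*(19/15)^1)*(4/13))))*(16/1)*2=3900/19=205.26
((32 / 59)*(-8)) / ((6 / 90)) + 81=15.92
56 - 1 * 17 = 39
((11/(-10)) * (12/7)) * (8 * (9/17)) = -7.99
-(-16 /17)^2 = -256 /289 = -0.89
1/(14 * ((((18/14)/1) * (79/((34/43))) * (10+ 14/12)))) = 34/682797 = 0.00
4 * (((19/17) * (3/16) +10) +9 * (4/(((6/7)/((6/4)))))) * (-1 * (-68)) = 19913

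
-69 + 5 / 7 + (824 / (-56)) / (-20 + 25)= -2493 / 35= -71.23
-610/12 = -305/6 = -50.83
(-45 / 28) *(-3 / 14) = 135 / 392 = 0.34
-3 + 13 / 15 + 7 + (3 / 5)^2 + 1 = 467 / 75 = 6.23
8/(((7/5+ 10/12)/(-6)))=-1440/67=-21.49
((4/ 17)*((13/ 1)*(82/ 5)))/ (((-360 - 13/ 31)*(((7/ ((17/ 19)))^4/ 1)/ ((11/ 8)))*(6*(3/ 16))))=-7143619912/ 157321789007985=-0.00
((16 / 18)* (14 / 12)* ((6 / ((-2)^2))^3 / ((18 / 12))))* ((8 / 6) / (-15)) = -28 / 135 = -0.21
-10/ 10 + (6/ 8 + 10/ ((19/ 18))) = 701/ 76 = 9.22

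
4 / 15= 0.27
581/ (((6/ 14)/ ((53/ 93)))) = 215551/ 279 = 772.58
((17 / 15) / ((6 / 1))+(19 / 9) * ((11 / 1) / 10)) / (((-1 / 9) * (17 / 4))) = -452 / 85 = -5.32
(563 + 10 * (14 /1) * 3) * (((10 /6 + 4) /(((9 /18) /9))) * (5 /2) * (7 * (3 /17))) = 309645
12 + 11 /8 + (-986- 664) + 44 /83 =-1086367 /664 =-1636.09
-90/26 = -45/13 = -3.46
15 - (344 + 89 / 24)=-7985 / 24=-332.71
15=15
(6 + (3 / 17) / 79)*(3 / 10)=24183 / 13430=1.80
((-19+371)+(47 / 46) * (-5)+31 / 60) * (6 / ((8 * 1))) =479423 / 1840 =260.56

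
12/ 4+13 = 16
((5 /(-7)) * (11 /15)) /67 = -11 /1407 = -0.01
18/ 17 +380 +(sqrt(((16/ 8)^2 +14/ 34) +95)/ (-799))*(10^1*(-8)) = 1040*sqrt(170)/ 13583 +6478/ 17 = 382.06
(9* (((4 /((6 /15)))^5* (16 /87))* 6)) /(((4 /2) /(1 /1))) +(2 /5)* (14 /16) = 288000203 /580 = 496552.07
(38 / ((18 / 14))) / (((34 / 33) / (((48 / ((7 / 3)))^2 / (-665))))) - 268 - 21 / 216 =-85871299 / 299880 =-286.35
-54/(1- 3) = 27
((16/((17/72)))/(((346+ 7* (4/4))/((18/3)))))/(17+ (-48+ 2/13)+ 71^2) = 22464/97714283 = 0.00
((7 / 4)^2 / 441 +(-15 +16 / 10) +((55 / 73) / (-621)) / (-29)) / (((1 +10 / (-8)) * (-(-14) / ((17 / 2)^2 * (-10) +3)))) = -2026943078621 / 736207920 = -2753.22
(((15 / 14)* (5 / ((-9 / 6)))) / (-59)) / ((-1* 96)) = -0.00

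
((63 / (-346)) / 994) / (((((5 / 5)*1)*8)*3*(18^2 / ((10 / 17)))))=-5 / 360825408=-0.00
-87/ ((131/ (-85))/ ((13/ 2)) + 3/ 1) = -96135/ 3053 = -31.49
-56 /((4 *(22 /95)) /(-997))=663005 /11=60273.18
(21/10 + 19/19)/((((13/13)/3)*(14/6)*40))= 279/2800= 0.10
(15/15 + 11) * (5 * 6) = 360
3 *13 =39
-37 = -37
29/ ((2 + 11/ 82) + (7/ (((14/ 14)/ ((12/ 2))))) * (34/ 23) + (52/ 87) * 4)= 4758378/ 10929815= 0.44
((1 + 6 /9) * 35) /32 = 175 /96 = 1.82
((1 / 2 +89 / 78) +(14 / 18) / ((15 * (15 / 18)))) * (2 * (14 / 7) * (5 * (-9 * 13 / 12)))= -4982 / 15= -332.13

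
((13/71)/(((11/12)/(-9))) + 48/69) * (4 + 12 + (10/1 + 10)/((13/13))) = -39.67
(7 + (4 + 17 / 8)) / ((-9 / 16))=-23.33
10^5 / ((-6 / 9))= -150000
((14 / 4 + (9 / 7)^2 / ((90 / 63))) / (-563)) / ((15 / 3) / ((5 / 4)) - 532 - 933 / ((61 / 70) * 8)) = 39772 / 3182101335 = 0.00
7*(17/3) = 119/3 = 39.67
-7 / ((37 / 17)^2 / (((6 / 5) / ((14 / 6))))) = -5202 / 6845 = -0.76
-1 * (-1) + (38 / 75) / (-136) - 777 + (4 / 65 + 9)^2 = -598065727 / 861900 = -693.89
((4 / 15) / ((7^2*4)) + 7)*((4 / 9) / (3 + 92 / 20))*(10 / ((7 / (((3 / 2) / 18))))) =25730 / 527877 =0.05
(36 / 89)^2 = 1296 / 7921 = 0.16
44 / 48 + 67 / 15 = 323 / 60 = 5.38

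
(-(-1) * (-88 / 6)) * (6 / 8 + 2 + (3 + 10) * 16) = -3091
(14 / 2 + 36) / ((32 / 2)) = 43 / 16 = 2.69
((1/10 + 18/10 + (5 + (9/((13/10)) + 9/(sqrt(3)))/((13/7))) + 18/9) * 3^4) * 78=97459.82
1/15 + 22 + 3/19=6334/285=22.22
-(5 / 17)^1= -5 / 17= -0.29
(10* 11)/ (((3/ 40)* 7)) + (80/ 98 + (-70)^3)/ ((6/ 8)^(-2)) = -28330945/ 147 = -192727.52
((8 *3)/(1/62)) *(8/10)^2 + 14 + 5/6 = 145073/150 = 967.15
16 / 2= 8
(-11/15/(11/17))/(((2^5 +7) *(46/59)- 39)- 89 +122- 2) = -1003/19830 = -0.05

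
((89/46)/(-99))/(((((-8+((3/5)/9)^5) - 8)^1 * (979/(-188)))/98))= -777262500/33813447217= -0.02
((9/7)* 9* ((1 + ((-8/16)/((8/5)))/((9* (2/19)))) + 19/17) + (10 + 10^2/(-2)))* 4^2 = -73543/238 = -309.00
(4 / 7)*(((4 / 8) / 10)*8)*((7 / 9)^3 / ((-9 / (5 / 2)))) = -196 / 6561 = -0.03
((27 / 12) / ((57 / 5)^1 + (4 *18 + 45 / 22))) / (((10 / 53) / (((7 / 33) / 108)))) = 371 / 1353456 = 0.00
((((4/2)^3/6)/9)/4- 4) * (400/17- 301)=504719/459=1099.61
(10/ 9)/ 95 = 0.01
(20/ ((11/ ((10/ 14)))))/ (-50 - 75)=-4/ 385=-0.01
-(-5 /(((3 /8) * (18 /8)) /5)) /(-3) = -800 /81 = -9.88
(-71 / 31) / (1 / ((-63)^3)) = 17753337 / 31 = 572688.29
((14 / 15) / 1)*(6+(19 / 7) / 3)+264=2434 / 9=270.44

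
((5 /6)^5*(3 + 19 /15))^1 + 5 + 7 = 9998 /729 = 13.71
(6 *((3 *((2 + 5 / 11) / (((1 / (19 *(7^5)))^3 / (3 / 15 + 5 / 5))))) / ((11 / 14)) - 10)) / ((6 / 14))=3101871079931963383772 / 605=5127059636251179146.73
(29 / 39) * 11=319 / 39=8.18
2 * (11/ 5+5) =72/ 5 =14.40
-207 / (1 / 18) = -3726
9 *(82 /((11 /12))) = 8856 /11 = 805.09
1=1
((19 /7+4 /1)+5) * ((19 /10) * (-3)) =-2337 /35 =-66.77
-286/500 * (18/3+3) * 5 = -1287/50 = -25.74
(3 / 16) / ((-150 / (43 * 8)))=-43 / 100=-0.43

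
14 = 14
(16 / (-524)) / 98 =-2 / 6419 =-0.00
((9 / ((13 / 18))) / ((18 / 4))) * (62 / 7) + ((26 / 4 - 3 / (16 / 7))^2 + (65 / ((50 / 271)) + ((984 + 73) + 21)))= 172592799 / 116480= 1481.74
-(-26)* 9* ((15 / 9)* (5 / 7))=1950 / 7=278.57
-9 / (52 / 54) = -243 / 26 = -9.35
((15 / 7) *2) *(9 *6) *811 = 1313820 / 7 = 187688.57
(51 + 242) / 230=1.27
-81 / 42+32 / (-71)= -2.38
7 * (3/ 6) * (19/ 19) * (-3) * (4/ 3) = -14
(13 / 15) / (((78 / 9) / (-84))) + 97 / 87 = -3169 / 435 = -7.29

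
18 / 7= 2.57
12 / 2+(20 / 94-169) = -7651 / 47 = -162.79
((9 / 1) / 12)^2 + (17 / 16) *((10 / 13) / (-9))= 883 / 1872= 0.47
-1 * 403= -403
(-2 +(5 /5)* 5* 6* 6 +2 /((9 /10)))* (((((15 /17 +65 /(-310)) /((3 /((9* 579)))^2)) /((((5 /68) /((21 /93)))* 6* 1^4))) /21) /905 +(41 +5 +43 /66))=23580940797319 /1291511925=18258.40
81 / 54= 3 / 2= 1.50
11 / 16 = 0.69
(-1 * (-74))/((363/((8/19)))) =592/6897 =0.09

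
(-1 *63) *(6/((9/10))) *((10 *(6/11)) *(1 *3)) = -75600/11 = -6872.73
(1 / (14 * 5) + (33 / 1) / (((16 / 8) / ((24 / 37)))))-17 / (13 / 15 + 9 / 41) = -4268387 / 865060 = -4.93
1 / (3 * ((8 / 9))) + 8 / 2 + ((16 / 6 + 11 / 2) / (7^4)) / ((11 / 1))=4.38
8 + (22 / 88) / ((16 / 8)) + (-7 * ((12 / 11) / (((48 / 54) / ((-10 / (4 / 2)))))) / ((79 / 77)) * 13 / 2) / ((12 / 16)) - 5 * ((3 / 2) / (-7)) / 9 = 4925135 / 13272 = 371.09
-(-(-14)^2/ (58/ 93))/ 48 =1519/ 232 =6.55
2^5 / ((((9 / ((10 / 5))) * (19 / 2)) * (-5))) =-128 / 855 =-0.15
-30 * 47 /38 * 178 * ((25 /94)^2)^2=-33.04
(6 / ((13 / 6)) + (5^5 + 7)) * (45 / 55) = 366768 / 143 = 2564.81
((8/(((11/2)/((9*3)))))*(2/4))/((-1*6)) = -3.27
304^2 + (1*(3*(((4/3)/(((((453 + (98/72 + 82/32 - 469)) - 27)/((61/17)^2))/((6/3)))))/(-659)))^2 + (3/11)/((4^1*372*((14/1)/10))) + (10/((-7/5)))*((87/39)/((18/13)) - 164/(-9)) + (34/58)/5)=1760611248780950171289106017503/19080159621782017547176080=92274.45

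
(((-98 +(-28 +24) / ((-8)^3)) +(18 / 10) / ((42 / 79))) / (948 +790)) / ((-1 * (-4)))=-423837 / 31144960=-0.01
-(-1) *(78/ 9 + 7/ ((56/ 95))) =493/ 24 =20.54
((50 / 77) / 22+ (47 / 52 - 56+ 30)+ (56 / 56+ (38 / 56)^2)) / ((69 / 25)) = -242599125 / 28364336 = -8.55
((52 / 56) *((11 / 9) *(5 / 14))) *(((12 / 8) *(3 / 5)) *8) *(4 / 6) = 286 / 147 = 1.95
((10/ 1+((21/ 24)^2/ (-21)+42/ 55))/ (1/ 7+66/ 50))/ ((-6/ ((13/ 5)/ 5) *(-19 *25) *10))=10308389/ 77045760000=0.00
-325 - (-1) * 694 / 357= -115331 / 357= -323.06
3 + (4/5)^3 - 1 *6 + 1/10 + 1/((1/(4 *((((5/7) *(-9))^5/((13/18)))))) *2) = -1660883564127/54622750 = -30406.44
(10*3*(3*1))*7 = 630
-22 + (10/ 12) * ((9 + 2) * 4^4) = 6974/ 3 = 2324.67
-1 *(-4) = 4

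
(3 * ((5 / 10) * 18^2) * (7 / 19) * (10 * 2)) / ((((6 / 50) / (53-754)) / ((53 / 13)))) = -21065751000 / 247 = -85286441.30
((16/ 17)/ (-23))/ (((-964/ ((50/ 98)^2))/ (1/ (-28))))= -625/ 1583740417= -0.00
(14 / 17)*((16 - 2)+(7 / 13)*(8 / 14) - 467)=-82390 / 221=-372.81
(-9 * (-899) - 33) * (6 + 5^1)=88638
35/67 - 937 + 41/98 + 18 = -6027977/6566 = -918.06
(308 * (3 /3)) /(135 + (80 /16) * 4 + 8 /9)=2772 /1403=1.98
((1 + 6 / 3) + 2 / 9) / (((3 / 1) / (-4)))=-116 / 27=-4.30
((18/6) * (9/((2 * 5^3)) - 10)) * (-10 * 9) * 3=8070.84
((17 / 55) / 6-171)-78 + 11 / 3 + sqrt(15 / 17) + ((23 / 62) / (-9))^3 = -2343855140621 / 9555761160 + sqrt(255) / 17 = -244.34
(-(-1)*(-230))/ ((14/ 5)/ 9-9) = 450/ 17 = 26.47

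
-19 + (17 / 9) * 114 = 589 / 3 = 196.33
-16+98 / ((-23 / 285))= -28298 / 23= -1230.35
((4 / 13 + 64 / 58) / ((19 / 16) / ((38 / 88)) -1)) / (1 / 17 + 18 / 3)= 5168 / 38831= 0.13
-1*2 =-2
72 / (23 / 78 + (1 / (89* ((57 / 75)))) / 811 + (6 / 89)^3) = 61005862874736 / 250121005165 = 243.91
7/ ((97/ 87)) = 609/ 97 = 6.28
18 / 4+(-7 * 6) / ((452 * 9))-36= -10682 / 339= -31.51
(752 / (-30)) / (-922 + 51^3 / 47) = -17672 / 1339755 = -0.01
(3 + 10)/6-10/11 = 83/66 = 1.26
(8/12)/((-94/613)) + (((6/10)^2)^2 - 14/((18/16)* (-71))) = -75882952/18770625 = -4.04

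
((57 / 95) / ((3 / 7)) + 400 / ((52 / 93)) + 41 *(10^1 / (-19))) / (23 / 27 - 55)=-23181633 / 1805570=-12.84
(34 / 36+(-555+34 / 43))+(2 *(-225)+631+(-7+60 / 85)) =-378.56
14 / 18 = 7 / 9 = 0.78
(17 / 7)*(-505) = -8585 / 7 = -1226.43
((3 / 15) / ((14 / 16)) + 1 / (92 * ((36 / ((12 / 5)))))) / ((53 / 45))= 6645 / 34132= 0.19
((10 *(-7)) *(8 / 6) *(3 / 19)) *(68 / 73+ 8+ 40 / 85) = -3267040 / 23579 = -138.56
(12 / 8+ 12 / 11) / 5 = 57 / 110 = 0.52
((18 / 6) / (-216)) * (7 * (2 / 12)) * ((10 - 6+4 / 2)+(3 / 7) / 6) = -85 / 864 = -0.10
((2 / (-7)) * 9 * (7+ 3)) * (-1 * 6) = 1080 / 7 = 154.29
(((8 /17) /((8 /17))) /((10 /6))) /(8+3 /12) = 4 /55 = 0.07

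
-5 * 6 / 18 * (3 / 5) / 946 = -1 / 946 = -0.00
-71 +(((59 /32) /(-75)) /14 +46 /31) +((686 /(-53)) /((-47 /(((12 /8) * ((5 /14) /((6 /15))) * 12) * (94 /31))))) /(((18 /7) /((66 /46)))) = -78759621551 /1269710400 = -62.03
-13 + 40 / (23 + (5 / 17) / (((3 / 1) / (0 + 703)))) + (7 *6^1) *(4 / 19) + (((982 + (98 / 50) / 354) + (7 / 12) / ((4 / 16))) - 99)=21717709679 / 24633975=881.62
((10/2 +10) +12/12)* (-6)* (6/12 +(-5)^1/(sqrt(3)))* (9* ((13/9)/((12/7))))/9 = -364/9 +3640* sqrt(3)/27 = 193.06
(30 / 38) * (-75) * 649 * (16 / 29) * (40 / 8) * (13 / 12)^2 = -68550625 / 551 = -124411.30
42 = 42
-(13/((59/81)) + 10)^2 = -2699449/3481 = -775.48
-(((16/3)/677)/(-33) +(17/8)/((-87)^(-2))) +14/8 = -8623112029/536184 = -16082.37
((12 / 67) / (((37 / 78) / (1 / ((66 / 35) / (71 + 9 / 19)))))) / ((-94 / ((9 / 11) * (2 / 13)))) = -0.02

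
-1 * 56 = -56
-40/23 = -1.74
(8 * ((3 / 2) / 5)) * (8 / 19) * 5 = 96 / 19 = 5.05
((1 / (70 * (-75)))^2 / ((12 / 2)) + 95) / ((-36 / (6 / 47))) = -15710625001 / 46635750000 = -0.34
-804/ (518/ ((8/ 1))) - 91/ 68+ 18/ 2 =-83749/ 17612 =-4.76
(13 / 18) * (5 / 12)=65 / 216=0.30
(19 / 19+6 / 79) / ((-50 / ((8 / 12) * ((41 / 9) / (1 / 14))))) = -9758 / 10665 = -0.91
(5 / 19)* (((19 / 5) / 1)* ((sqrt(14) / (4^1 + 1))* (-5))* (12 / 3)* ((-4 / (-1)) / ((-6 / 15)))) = 40* sqrt(14) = 149.67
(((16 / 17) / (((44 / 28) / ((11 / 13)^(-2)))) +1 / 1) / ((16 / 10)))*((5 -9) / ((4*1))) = -207775 / 181016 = -1.15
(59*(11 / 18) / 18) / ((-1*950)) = -649 / 307800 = -0.00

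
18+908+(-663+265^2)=70488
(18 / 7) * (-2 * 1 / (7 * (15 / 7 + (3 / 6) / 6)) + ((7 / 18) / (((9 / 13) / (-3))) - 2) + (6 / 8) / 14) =-1063105 / 109956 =-9.67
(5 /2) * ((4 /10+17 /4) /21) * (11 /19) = 341 /1064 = 0.32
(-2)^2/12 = 1/3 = 0.33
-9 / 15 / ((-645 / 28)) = 28 / 1075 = 0.03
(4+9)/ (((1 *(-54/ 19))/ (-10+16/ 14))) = 40.51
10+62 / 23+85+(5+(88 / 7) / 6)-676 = -275894 / 483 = -571.21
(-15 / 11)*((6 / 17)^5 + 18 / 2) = -191797335 / 15618427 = -12.28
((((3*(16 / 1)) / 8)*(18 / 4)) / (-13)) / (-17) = 0.12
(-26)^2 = 676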